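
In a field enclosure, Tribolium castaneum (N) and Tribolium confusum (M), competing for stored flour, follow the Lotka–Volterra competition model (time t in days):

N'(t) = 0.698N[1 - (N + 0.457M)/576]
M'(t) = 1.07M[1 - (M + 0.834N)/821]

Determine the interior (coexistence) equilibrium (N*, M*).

N* ≈ 324, M* ≈ 550

Setting both brackets to zero gives the nullclines N + 0.457M = 576 and 0.834N + M = 821.
Substituting M = 821 - 0.834N into the first: N(1 - 0.457·0.834) = 576 - 0.457·821.
So N* = 201/0.619 = 324, and then M* = 821 - 0.834·324 = 550.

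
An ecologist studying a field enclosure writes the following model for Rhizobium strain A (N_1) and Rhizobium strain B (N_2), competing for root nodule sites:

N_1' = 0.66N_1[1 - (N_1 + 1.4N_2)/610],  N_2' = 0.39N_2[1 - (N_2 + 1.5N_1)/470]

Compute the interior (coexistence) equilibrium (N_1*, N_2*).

N_1* ≈ 43.6, N_2* ≈ 405

Setting both brackets to zero gives the nullclines N_1 + 1.4N_2 = 610 and 1.5N_1 + N_2 = 470.
Substituting N_2 = 470 - 1.5N_1 into the first: N_1(1 - 1.4·1.5) = 610 - 1.4·470.
So N_1* = -48/-1.1 = 43.6, and then N_2* = 470 - 1.5·43.6 = 405.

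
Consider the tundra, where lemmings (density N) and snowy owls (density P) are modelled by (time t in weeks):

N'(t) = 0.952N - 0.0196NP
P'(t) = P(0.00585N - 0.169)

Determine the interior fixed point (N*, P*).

Set dP/dt = 0 with P > 0: 0.00585N - 0.169 = 0, so N* = 0.169/0.00585 = 28.9.
Set dN/dt = 0 with N > 0: 0.952 - 0.0196P = 0, so P* = 0.952/0.0196 = 48.6.

N* ≈ 28.9, P* ≈ 48.6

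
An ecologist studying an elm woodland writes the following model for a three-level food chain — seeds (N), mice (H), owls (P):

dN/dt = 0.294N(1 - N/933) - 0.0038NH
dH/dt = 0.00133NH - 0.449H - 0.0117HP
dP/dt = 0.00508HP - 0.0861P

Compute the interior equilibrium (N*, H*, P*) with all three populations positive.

N* ≈ 729, H* ≈ 16.9, P* ≈ 44.4

From dP/dt = 0: 0.00508H* = 0.0861, so H* = 16.9.
From dN/dt = 0: 0.294(1 - N*/933) = 0.0038·16.9, giving N* = 933·(1 - 0.219) = 729.
From dH/dt = 0: 0.00133·729 - 0.449 = 0.0117P*, so P* = 0.52/0.0117 = 44.4.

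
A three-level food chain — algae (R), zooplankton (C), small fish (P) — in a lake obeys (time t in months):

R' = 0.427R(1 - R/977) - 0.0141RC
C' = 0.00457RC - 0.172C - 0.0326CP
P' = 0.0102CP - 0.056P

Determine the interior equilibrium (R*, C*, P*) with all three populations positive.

R* ≈ 800, C* ≈ 5.49, P* ≈ 107

From dP/dt = 0: 0.0102C* = 0.056, so C* = 5.49.
From dR/dt = 0: 0.427(1 - R*/977) = 0.0141·5.49, giving R* = 977·(1 - 0.181) = 800.
From dC/dt = 0: 0.00457·800 - 0.172 = 0.0326P*, so P* = 3.48/0.0326 = 107.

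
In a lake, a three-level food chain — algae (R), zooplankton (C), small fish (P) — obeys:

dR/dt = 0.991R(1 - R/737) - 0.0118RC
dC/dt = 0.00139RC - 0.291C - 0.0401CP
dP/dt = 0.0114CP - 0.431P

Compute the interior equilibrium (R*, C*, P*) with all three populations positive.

From dP/dt = 0: 0.0114C* = 0.431, so C* = 37.8.
From dR/dt = 0: 0.991(1 - R*/737) = 0.0118·37.8, giving R* = 737·(1 - 0.45) = 405.
From dC/dt = 0: 0.00139·405 - 0.291 = 0.0401P*, so P* = 0.272/0.0401 = 6.79.

R* ≈ 405, C* ≈ 37.8, P* ≈ 6.79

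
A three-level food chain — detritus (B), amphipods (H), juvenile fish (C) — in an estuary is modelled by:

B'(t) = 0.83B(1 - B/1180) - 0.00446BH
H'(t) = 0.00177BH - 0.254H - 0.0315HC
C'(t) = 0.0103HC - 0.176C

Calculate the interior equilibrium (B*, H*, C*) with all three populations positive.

B* ≈ 1070, H* ≈ 17.1, C* ≈ 52.2

From dC/dt = 0: 0.0103H* = 0.176, so H* = 17.1.
From dB/dt = 0: 0.83(1 - B*/1180) = 0.00446·17.1, giving B* = 1180·(1 - 0.0918) = 1070.
From dH/dt = 0: 0.00177·1070 - 0.254 = 0.0315C*, so C* = 1.64/0.0315 = 52.2.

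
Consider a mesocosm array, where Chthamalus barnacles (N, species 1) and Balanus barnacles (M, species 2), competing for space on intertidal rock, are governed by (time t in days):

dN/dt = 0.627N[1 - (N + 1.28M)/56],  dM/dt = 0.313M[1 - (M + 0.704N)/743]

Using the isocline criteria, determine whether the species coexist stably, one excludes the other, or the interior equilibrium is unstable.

Compare the nullcline intercepts: K1/α12 = 56/1.28 = 43.8 < K2 = 743; K2/α21 = 743/0.704 = 1060 > K1 = 56.
Since the inequalities point opposite ways, species 2 can invade but species 1 cannot.

species 2 excludes species 1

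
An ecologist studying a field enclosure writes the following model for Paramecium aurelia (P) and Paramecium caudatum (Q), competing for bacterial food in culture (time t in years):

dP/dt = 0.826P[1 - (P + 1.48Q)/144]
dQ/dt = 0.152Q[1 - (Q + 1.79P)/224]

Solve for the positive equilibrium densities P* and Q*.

Setting both brackets to zero gives the nullclines P + 1.48Q = 144 and 1.79P + Q = 224.
Substituting Q = 224 - 1.79P into the first: P(1 - 1.48·1.79) = 144 - 1.48·224.
So P* = -188/-1.65 = 114, and then Q* = 224 - 1.79·114 = 20.5.

P* ≈ 114, Q* ≈ 20.5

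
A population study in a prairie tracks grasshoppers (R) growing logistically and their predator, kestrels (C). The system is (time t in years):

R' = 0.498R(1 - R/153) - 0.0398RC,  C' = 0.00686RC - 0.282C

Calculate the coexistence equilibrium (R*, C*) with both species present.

R* ≈ 41.1, C* ≈ 9.15

From dC/dt = 0 with C > 0: 0.00686R* = 0.282, so R* = 41.1.
Substitute into dR/dt = 0: 0.498(1 - 41.1/153) = 0.0398C*.
The bracket is 0.731, giving C* = 0.364/0.0398 = 9.15.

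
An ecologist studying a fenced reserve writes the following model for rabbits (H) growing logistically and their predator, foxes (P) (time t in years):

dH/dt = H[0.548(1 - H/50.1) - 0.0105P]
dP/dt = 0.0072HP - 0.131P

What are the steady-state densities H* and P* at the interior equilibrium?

H* ≈ 18.2, P* ≈ 33.2

From dP/dt = 0 with P > 0: 0.0072H* = 0.131, so H* = 18.2.
Substitute into dH/dt = 0: 0.548(1 - 18.2/50.1) = 0.0105P*.
The bracket is 0.637, giving P* = 0.349/0.0105 = 33.2.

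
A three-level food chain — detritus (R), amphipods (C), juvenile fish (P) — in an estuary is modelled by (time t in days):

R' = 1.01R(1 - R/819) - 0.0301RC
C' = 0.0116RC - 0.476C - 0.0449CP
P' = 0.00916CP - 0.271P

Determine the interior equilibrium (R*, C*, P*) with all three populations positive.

From dP/dt = 0: 0.00916C* = 0.271, so C* = 29.6.
From dR/dt = 0: 1.01(1 - R*/819) = 0.0301·29.6, giving R* = 819·(1 - 0.882) = 96.9.
From dC/dt = 0: 0.0116·96.9 - 0.476 = 0.0449P*, so P* = 0.648/0.0449 = 14.4.

R* ≈ 96.9, C* ≈ 29.6, P* ≈ 14.4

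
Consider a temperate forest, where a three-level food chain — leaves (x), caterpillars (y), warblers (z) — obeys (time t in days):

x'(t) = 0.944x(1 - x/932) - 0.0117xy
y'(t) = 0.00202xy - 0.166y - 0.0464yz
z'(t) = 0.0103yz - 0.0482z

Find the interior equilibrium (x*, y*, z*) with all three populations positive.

From dz/dt = 0: 0.0103y* = 0.0482, so y* = 4.68.
From dx/dt = 0: 0.944(1 - x*/932) = 0.0117·4.68, giving x* = 932·(1 - 0.058) = 878.
From dy/dt = 0: 0.00202·878 - 0.166 = 0.0464z*, so z* = 1.61/0.0464 = 34.6.

x* ≈ 878, y* ≈ 4.68, z* ≈ 34.6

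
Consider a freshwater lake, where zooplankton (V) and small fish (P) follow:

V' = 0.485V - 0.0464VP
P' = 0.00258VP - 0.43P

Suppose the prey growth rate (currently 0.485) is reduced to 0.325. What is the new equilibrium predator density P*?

At the interior fixed point, setting dV/dt = 0 with V > 0 fixes P* = (prey growth rate)/(VP coefficient) — independent of the other coefficients.
With the change, P* = 0.325/0.0464 = 7; it falls from 10.5.

P* ≈ 7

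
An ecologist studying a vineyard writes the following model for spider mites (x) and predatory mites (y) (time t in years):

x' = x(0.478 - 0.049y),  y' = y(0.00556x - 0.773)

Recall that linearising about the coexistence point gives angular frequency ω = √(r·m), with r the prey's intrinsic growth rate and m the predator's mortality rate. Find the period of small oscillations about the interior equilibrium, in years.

T ≈ 10.3 years

Here r = 0.478 and m = 0.773, so r·m = 0.369.
ω = √0.369 = 0.608 per year, hence T = 2π/ω ≈ 10.3 years.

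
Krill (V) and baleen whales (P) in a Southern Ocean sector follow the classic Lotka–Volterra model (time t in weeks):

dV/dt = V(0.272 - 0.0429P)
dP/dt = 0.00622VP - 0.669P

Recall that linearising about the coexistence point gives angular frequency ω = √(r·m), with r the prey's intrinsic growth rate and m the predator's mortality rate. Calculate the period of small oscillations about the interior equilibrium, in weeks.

T ≈ 14.7 weeks

Here r = 0.272 and m = 0.669, so r·m = 0.182.
ω = √0.182 = 0.427 per week, hence T = 2π/ω ≈ 14.7 weeks.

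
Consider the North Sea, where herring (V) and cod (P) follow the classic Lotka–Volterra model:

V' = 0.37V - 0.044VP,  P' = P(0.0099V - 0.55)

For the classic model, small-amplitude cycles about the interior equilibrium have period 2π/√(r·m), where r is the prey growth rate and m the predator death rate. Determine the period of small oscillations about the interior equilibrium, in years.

T ≈ 13.9 years

Here r = 0.37 and m = 0.55, so r·m = 0.204.
ω = √0.204 = 0.451 per year, hence T = 2π/ω ≈ 13.9 years.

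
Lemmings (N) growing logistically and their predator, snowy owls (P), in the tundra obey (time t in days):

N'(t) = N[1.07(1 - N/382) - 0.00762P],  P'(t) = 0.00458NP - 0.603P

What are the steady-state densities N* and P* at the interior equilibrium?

From dP/dt = 0 with P > 0: 0.00458N* = 0.603, so N* = 132.
Substitute into dN/dt = 0: 1.07(1 - 132/382) = 0.00762P*.
The bracket is 0.655, giving P* = 0.701/0.00762 = 92.

N* ≈ 132, P* ≈ 92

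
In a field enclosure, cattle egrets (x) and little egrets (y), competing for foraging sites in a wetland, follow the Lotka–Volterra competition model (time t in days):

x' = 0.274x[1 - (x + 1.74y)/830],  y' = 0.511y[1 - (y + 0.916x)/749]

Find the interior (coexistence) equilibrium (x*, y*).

Setting both brackets to zero gives the nullclines x + 1.74y = 830 and 0.916x + y = 749.
Substituting y = 749 - 0.916x into the first: x(1 - 1.74·0.916) = 830 - 1.74·749.
So x* = -473/-0.594 = 797, and then y* = 749 - 0.916·797 = 19.

x* ≈ 797, y* ≈ 19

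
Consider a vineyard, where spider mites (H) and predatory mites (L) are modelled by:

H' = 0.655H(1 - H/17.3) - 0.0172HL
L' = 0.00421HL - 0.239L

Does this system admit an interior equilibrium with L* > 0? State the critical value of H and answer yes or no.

Threshold H = 56.8; K < 56.8, so no, the predator goes extinct.

The predator equation gives dL/dt > 0 only when H > 0.239/0.00421 = 56.8.
Without the predator, H → K = 17.3. Since 17.3 < 56.8, the predator cannot invade.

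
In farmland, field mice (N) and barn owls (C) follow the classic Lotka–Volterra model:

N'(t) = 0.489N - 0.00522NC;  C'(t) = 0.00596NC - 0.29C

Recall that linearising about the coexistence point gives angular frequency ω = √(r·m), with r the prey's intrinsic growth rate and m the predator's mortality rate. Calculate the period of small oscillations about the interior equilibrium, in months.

T ≈ 16.7 months

Here r = 0.489 and m = 0.29, so r·m = 0.142.
ω = √0.142 = 0.377 per month, hence T = 2π/ω ≈ 16.7 months.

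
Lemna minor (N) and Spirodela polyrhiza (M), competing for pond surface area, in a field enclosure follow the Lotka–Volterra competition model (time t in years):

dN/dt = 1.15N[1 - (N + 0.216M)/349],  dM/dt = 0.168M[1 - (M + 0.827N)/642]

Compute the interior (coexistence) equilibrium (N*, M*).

Setting both brackets to zero gives the nullclines N + 0.216M = 349 and 0.827N + M = 642.
Substituting M = 642 - 0.827N into the first: N(1 - 0.216·0.827) = 349 - 0.216·642.
So N* = 210/0.821 = 256, and then M* = 642 - 0.827·256 = 430.

N* ≈ 256, M* ≈ 430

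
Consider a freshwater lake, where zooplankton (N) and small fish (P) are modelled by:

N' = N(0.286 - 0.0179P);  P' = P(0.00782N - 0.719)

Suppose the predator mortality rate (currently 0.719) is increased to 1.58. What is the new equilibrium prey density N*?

At the interior fixed point, setting dP/dt = 0 with P > 0 fixes N* = (predator death rate)/(NP coefficient) — independent of the other coefficients.
With the change, N* = 1.58/0.00782 = 202; it rises from 91.9.

N* ≈ 202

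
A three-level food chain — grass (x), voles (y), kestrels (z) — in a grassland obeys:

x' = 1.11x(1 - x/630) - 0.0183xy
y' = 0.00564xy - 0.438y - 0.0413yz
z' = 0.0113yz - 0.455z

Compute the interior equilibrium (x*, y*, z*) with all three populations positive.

x* ≈ 212, y* ≈ 40.3, z* ≈ 18.3

From dz/dt = 0: 0.0113y* = 0.455, so y* = 40.3.
From dx/dt = 0: 1.11(1 - x*/630) = 0.0183·40.3, giving x* = 630·(1 - 0.664) = 212.
From dy/dt = 0: 0.00564·212 - 0.438 = 0.0413z*, so z* = 0.756/0.0413 = 18.3.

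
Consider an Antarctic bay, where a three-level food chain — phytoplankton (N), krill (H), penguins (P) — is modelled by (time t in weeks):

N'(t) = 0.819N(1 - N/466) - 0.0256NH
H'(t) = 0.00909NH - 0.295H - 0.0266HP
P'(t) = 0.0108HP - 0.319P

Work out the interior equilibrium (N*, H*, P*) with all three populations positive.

N* ≈ 35.8, H* ≈ 29.5, P* ≈ 1.13

From dP/dt = 0: 0.0108H* = 0.319, so H* = 29.5.
From dN/dt = 0: 0.819(1 - N*/466) = 0.0256·29.5, giving N* = 466·(1 - 0.923) = 35.8.
From dH/dt = 0: 0.00909·35.8 - 0.295 = 0.0266P*, so P* = 0.0301/0.0266 = 1.13.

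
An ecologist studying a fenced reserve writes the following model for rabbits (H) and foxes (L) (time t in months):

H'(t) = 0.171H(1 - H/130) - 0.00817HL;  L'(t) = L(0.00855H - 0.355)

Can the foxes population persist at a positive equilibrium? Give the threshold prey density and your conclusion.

Threshold H = 41.5; K > 41.5, so yes, the predator persists.

The predator equation gives dL/dt > 0 only when H > 0.355/0.00855 = 41.5.
Without the predator, H → K = 130. Since 130 > 41.5, the predator can invade and persist.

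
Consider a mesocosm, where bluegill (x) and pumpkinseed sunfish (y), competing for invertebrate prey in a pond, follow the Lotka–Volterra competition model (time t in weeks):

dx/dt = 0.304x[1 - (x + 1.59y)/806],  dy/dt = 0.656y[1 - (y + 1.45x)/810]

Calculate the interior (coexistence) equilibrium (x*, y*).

Setting both brackets to zero gives the nullclines x + 1.59y = 806 and 1.45x + y = 810.
Substituting y = 810 - 1.45x into the first: x(1 - 1.59·1.45) = 806 - 1.59·810.
So x* = -482/-1.31 = 369, and then y* = 810 - 1.45·369 = 275.

x* ≈ 369, y* ≈ 275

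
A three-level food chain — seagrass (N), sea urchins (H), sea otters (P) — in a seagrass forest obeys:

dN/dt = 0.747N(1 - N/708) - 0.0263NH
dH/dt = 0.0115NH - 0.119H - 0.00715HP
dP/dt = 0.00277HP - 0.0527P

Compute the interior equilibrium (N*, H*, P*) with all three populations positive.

From dP/dt = 0: 0.00277H* = 0.0527, so H* = 19.
From dN/dt = 0: 0.747(1 - N*/708) = 0.0263·19, giving N* = 708·(1 - 0.67) = 234.
From dH/dt = 0: 0.0115·234 - 0.119 = 0.00715P*, so P* = 2.57/0.00715 = 359.

N* ≈ 234, H* ≈ 19, P* ≈ 359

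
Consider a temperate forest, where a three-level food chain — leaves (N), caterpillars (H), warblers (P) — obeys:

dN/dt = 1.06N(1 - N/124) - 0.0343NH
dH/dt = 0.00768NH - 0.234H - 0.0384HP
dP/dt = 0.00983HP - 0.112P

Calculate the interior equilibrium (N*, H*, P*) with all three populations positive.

N* ≈ 78.3, H* ≈ 11.4, P* ≈ 9.56

From dP/dt = 0: 0.00983H* = 0.112, so H* = 11.4.
From dN/dt = 0: 1.06(1 - N*/124) = 0.0343·11.4, giving N* = 124·(1 - 0.369) = 78.3.
From dH/dt = 0: 0.00768·78.3 - 0.234 = 0.0384P*, so P* = 0.367/0.0384 = 9.56.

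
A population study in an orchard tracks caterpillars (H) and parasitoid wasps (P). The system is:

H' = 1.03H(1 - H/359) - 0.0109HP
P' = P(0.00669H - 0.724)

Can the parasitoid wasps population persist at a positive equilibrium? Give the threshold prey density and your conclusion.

Threshold H = 108; K > 108, so yes, the predator persists.

The predator equation gives dP/dt > 0 only when H > 0.724/0.00669 = 108.
Without the predator, H → K = 359. Since 359 > 108, the predator can invade and persist.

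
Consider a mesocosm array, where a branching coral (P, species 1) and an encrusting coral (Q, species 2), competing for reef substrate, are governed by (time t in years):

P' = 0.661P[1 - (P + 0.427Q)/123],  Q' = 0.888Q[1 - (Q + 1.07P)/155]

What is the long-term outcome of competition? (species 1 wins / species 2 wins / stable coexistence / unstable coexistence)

Compare the nullcline intercepts: K1/α12 = 123/0.427 = 288 > K2 = 155; K2/α21 = 155/1.07 = 145 > K1 = 123.
Since both inequalities hold, each species can invade when rare, so the interior equilibrium is stable.

stable coexistence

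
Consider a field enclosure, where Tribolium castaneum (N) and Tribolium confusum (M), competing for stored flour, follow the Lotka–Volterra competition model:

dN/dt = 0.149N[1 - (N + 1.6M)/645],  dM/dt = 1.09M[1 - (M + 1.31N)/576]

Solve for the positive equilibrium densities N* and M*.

Setting both brackets to zero gives the nullclines N + 1.6M = 645 and 1.31N + M = 576.
Substituting M = 576 - 1.31N into the first: N(1 - 1.6·1.31) = 645 - 1.6·576.
So N* = -277/-1.1 = 252, and then M* = 576 - 1.31·252 = 245.

N* ≈ 252, M* ≈ 245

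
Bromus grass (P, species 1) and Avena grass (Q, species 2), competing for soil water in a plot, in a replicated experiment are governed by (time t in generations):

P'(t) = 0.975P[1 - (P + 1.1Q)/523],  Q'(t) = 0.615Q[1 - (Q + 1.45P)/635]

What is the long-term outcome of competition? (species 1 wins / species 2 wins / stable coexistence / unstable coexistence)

Compare the nullcline intercepts: K1/α12 = 523/1.1 = 475 < K2 = 635; K2/α21 = 635/1.45 = 438 < K1 = 523.
Since both are reversed, neither can invade when rare; the interior point is a saddle.

unstable coexistence (outcome depends on initial conditions)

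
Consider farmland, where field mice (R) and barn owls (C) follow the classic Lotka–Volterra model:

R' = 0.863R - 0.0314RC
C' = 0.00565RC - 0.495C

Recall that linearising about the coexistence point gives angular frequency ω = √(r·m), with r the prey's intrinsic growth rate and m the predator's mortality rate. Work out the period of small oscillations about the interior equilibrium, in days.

T ≈ 9.61 days

Here r = 0.863 and m = 0.495, so r·m = 0.427.
ω = √0.427 = 0.654 per day, hence T = 2π/ω ≈ 9.61 days.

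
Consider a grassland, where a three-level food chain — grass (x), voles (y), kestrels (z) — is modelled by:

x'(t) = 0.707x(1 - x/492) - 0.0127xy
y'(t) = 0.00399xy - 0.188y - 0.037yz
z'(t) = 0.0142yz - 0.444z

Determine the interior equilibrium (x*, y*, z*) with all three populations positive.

From dz/dt = 0: 0.0142y* = 0.444, so y* = 31.3.
From dx/dt = 0: 0.707(1 - x*/492) = 0.0127·31.3, giving x* = 492·(1 - 0.562) = 216.
From dy/dt = 0: 0.00399·216 - 0.188 = 0.037z*, so z* = 0.672/0.037 = 18.2.

x* ≈ 216, y* ≈ 31.3, z* ≈ 18.2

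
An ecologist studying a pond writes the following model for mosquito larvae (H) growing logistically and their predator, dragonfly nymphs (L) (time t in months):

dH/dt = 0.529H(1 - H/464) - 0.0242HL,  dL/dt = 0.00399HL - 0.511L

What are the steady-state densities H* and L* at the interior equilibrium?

H* ≈ 128, L* ≈ 15.8

From dL/dt = 0 with L > 0: 0.00399H* = 0.511, so H* = 128.
Substitute into dH/dt = 0: 0.529(1 - 128/464) = 0.0242L*.
The bracket is 0.724, giving L* = 0.383/0.0242 = 15.8.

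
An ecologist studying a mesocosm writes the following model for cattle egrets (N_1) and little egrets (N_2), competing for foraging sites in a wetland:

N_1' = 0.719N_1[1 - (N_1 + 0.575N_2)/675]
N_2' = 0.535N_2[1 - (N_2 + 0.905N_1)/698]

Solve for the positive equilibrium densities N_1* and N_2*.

N_1* ≈ 571, N_2* ≈ 182

Setting both brackets to zero gives the nullclines N_1 + 0.575N_2 = 675 and 0.905N_1 + N_2 = 698.
Substituting N_2 = 698 - 0.905N_1 into the first: N_1(1 - 0.575·0.905) = 675 - 0.575·698.
So N_1* = 274/0.48 = 571, and then N_2* = 698 - 0.905·571 = 182.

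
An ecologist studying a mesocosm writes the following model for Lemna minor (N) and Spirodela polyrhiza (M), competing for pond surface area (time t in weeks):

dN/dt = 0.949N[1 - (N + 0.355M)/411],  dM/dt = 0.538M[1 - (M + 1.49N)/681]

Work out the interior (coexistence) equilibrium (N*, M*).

Setting both brackets to zero gives the nullclines N + 0.355M = 411 and 1.49N + M = 681.
Substituting M = 681 - 1.49N into the first: N(1 - 0.355·1.49) = 411 - 0.355·681.
So N* = 169/0.471 = 359, and then M* = 681 - 1.49·359 = 146.

N* ≈ 359, M* ≈ 146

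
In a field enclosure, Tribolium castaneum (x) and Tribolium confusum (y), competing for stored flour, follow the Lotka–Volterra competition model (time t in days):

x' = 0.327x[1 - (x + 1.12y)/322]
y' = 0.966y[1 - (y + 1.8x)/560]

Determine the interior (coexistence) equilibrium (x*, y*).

Setting both brackets to zero gives the nullclines x + 1.12y = 322 and 1.8x + y = 560.
Substituting y = 560 - 1.8x into the first: x(1 - 1.12·1.8) = 322 - 1.12·560.
So x* = -305/-1.02 = 300, and then y* = 560 - 1.8·300 = 19.3.

x* ≈ 300, y* ≈ 19.3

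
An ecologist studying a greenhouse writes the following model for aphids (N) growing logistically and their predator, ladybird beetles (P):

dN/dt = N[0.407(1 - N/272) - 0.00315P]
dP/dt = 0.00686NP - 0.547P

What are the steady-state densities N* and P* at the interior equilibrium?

From dP/dt = 0 with P > 0: 0.00686N* = 0.547, so N* = 79.7.
Substitute into dN/dt = 0: 0.407(1 - 79.7/272) = 0.00315P*.
The bracket is 0.707, giving P* = 0.288/0.00315 = 91.3.

N* ≈ 79.7, P* ≈ 91.3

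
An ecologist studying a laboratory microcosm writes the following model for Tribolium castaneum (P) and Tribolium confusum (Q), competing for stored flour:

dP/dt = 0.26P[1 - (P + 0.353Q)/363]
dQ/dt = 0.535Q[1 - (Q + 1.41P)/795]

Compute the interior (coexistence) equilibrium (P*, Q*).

P* ≈ 164, Q* ≈ 564

Setting both brackets to zero gives the nullclines P + 0.353Q = 363 and 1.41P + Q = 795.
Substituting Q = 795 - 1.41P into the first: P(1 - 0.353·1.41) = 363 - 0.353·795.
So P* = 82.4/0.502 = 164, and then Q* = 795 - 1.41·164 = 564.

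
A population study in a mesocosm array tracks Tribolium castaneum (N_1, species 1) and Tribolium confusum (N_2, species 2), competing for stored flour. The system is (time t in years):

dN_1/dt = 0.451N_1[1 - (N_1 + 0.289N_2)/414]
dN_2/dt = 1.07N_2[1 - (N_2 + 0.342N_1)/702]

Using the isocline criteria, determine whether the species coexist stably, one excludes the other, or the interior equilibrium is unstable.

stable coexistence

Compare the nullcline intercepts: K1/α12 = 414/0.289 = 1430 > K2 = 702; K2/α21 = 702/0.342 = 2050 > K1 = 414.
Since both inequalities hold, each species can invade when rare, so the interior equilibrium is stable.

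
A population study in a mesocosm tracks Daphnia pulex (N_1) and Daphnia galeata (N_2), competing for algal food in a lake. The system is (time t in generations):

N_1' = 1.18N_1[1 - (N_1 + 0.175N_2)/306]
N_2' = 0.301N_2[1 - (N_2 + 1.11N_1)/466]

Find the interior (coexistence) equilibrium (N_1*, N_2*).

N_1* ≈ 279, N_2* ≈ 157

Setting both brackets to zero gives the nullclines N_1 + 0.175N_2 = 306 and 1.11N_1 + N_2 = 466.
Substituting N_2 = 466 - 1.11N_1 into the first: N_1(1 - 0.175·1.11) = 306 - 0.175·466.
So N_1* = 224/0.806 = 279, and then N_2* = 466 - 1.11·279 = 157.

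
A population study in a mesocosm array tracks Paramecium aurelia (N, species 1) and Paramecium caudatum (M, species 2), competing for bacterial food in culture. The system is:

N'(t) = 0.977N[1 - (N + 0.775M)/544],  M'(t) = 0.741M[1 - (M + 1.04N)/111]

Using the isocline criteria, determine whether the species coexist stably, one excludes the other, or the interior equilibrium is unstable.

species 1 excludes species 2

Compare the nullcline intercepts: K1/α12 = 544/0.775 = 702 > K2 = 111; K2/α21 = 111/1.04 = 107 < K1 = 544.
Since the inequalities point opposite ways, species 1 can invade but species 2 cannot.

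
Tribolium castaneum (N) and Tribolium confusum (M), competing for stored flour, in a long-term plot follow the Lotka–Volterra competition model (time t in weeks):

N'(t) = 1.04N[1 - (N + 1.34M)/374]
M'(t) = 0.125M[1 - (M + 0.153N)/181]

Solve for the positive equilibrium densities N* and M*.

N* ≈ 165, M* ≈ 156

Setting both brackets to zero gives the nullclines N + 1.34M = 374 and 0.153N + M = 181.
Substituting M = 181 - 0.153N into the first: N(1 - 1.34·0.153) = 374 - 1.34·181.
So N* = 131/0.795 = 165, and then M* = 181 - 0.153·165 = 156.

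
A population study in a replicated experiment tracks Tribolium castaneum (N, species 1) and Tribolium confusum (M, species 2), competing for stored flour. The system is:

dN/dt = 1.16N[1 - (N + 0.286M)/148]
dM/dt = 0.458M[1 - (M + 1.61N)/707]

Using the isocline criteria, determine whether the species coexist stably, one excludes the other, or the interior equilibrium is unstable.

Compare the nullcline intercepts: K1/α12 = 148/0.286 = 517 < K2 = 707; K2/α21 = 707/1.61 = 439 > K1 = 148.
Since the inequalities point opposite ways, species 2 can invade but species 1 cannot.

species 2 excludes species 1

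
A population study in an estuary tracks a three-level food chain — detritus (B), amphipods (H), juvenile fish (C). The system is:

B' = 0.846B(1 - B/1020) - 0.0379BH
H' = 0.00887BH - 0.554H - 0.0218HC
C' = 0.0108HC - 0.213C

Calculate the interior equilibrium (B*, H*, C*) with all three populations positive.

B* ≈ 119, H* ≈ 19.7, C* ≈ 22.9

From dC/dt = 0: 0.0108H* = 0.213, so H* = 19.7.
From dB/dt = 0: 0.846(1 - B*/1020) = 0.0379·19.7, giving B* = 1020·(1 - 0.884) = 119.
From dH/dt = 0: 0.00887·119 - 0.554 = 0.0218C*, so C* = 0.5/0.0218 = 22.9.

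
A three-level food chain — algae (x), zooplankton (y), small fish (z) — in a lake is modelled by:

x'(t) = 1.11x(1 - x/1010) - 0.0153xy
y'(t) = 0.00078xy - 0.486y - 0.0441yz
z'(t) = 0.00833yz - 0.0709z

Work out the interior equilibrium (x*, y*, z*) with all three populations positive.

From dz/dt = 0: 0.00833y* = 0.0709, so y* = 8.51.
From dx/dt = 0: 1.11(1 - x*/1010) = 0.0153·8.51, giving x* = 1010·(1 - 0.117) = 892.
From dy/dt = 0: 0.00078·892 - 0.486 = 0.0441z*, so z* = 0.209/0.0441 = 4.75.

x* ≈ 892, y* ≈ 8.51, z* ≈ 4.75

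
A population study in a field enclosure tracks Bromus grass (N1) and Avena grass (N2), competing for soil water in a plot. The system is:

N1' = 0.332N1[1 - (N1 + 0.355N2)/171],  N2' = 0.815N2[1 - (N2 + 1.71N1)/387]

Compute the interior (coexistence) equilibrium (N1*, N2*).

N1* ≈ 85.5, N2* ≈ 241

Setting both brackets to zero gives the nullclines N1 + 0.355N2 = 171 and 1.71N1 + N2 = 387.
Substituting N2 = 387 - 1.71N1 into the first: N1(1 - 0.355·1.71) = 171 - 0.355·387.
So N1* = 33.6/0.393 = 85.5, and then N2* = 387 - 1.71·85.5 = 241.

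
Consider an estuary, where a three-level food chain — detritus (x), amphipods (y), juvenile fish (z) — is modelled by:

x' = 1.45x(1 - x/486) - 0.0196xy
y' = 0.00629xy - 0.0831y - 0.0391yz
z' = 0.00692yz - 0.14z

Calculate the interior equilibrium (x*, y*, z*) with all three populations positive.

x* ≈ 353, y* ≈ 20.2, z* ≈ 54.7

From dz/dt = 0: 0.00692y* = 0.14, so y* = 20.2.
From dx/dt = 0: 1.45(1 - x*/486) = 0.0196·20.2, giving x* = 486·(1 - 0.273) = 353.
From dy/dt = 0: 0.00629·353 - 0.0831 = 0.0391z*, so z* = 2.14/0.0391 = 54.7.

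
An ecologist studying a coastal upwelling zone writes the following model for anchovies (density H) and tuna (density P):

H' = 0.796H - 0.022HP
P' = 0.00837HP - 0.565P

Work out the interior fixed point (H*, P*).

H* ≈ 67.5, P* ≈ 36.2

Set dP/dt = 0 with P > 0: 0.00837H - 0.565 = 0, so H* = 0.565/0.00837 = 67.5.
Set dH/dt = 0 with H > 0: 0.796 - 0.022P = 0, so P* = 0.796/0.022 = 36.2.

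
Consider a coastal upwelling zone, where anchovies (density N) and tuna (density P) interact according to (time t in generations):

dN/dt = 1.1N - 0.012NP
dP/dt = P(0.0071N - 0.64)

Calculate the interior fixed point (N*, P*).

N* ≈ 90.1, P* ≈ 91.7

Set dP/dt = 0 with P > 0: 0.0071N - 0.64 = 0, so N* = 0.64/0.0071 = 90.1.
Set dN/dt = 0 with N > 0: 1.1 - 0.012P = 0, so P* = 1.1/0.012 = 91.7.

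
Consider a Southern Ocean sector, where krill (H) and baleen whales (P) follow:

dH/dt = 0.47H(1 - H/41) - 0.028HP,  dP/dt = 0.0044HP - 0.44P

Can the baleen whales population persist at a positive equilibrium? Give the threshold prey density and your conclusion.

Threshold H = 100; K < 100, so no, the predator goes extinct.

The predator equation gives dP/dt > 0 only when H > 0.44/0.0044 = 100.
Without the predator, H → K = 41. Since 41 < 100, the predator cannot invade.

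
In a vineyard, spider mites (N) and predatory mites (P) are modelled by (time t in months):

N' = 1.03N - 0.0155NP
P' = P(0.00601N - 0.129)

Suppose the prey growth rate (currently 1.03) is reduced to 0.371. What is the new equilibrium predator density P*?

P* ≈ 23.9

At the interior fixed point, setting dN/dt = 0 with N > 0 fixes P* = (prey growth rate)/(NP coefficient) — independent of the other coefficients.
With the change, P* = 0.371/0.0155 = 23.9; it falls from 66.5.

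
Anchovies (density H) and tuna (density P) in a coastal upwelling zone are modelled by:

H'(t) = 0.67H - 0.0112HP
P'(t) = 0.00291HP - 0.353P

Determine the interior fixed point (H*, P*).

H* ≈ 121, P* ≈ 59.8

Set dP/dt = 0 with P > 0: 0.00291H - 0.353 = 0, so H* = 0.353/0.00291 = 121.
Set dH/dt = 0 with H > 0: 0.67 - 0.0112P = 0, so P* = 0.67/0.0112 = 59.8.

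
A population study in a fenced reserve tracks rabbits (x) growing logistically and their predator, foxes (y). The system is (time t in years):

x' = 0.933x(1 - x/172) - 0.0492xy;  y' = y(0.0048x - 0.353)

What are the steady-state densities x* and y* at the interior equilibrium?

x* ≈ 73.5, y* ≈ 10.9

From dy/dt = 0 with y > 0: 0.0048x* = 0.353, so x* = 73.5.
Substitute into dx/dt = 0: 0.933(1 - 73.5/172) = 0.0492y*.
The bracket is 0.572, giving y* = 0.534/0.0492 = 10.9.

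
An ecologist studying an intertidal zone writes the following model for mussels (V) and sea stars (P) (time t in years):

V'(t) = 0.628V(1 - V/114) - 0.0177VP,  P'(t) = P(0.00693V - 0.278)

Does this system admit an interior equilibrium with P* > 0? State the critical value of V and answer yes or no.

Threshold V = 40.1; K > 40.1, so yes, the predator persists.

The predator equation gives dP/dt > 0 only when V > 0.278/0.00693 = 40.1.
Without the predator, V → K = 114. Since 114 > 40.1, the predator can invade and persist.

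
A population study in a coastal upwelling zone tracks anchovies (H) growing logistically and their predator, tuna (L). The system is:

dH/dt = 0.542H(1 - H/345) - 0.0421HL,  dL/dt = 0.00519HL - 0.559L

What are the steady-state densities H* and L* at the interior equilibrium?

H* ≈ 108, L* ≈ 8.85

From dL/dt = 0 with L > 0: 0.00519H* = 0.559, so H* = 108.
Substitute into dH/dt = 0: 0.542(1 - 108/345) = 0.0421L*.
The bracket is 0.688, giving L* = 0.373/0.0421 = 8.85.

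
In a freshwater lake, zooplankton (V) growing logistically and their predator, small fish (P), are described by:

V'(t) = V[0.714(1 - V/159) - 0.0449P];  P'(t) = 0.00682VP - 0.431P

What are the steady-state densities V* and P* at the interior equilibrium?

V* ≈ 63.2, P* ≈ 9.58

From dP/dt = 0 with P > 0: 0.00682V* = 0.431, so V* = 63.2.
Substitute into dV/dt = 0: 0.714(1 - 63.2/159) = 0.0449P*.
The bracket is 0.603, giving P* = 0.43/0.0449 = 9.58.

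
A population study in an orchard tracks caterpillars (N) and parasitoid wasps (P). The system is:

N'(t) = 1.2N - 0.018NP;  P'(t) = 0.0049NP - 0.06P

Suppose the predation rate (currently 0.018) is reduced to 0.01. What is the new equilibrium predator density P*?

P* ≈ 120

At the interior fixed point, setting dN/dt = 0 with N > 0 fixes P* = (prey growth rate)/(NP coefficient) — independent of the other coefficients.
With the change, P* = 1.2/0.01 = 120; it rises from 66.7.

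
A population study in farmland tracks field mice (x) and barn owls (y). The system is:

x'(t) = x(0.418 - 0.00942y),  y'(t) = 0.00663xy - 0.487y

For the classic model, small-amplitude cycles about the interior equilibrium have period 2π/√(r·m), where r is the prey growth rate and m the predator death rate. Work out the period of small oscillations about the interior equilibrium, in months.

Here r = 0.418 and m = 0.487, so r·m = 0.204.
ω = √0.204 = 0.451 per month, hence T = 2π/ω ≈ 13.9 months.

T ≈ 13.9 months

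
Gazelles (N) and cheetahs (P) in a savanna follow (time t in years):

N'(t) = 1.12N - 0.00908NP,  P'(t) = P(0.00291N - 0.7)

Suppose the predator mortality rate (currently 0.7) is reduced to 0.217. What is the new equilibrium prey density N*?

N* ≈ 74.6

At the interior fixed point, setting dP/dt = 0 with P > 0 fixes N* = (predator death rate)/(NP coefficient) — independent of the other coefficients.
With the change, N* = 0.217/0.00291 = 74.6; it falls from 241.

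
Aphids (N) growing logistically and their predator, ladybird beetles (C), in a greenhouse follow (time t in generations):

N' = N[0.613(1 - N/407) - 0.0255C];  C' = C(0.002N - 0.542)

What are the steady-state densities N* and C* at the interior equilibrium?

N* ≈ 271, C* ≈ 8.03

From dC/dt = 0 with C > 0: 0.002N* = 0.542, so N* = 271.
Substitute into dN/dt = 0: 0.613(1 - 271/407) = 0.0255C*.
The bracket is 0.334, giving C* = 0.205/0.0255 = 8.03.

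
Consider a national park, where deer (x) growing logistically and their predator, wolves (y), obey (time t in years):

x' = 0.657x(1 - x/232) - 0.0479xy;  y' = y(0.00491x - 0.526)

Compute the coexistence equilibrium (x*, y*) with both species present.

From dy/dt = 0 with y > 0: 0.00491x* = 0.526, so x* = 107.
Substitute into dx/dt = 0: 0.657(1 - 107/232) = 0.0479y*.
The bracket is 0.538, giving y* = 0.354/0.0479 = 7.38.

x* ≈ 107, y* ≈ 7.38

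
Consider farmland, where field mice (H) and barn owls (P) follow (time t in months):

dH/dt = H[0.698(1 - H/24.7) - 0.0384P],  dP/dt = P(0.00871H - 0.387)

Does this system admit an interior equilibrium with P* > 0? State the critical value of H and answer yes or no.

Threshold H = 44.4; K < 44.4, so no, the predator goes extinct.

The predator equation gives dP/dt > 0 only when H > 0.387/0.00871 = 44.4.
Without the predator, H → K = 24.7. Since 24.7 < 44.4, the predator cannot invade.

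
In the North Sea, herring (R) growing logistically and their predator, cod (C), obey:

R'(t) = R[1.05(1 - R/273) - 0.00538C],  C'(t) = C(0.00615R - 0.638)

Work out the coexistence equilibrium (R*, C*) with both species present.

From dC/dt = 0 with C > 0: 0.00615R* = 0.638, so R* = 104.
Substitute into dR/dt = 0: 1.05(1 - 104/273) = 0.00538C*.
The bracket is 0.62, giving C* = 0.651/0.00538 = 121.

R* ≈ 104, C* ≈ 121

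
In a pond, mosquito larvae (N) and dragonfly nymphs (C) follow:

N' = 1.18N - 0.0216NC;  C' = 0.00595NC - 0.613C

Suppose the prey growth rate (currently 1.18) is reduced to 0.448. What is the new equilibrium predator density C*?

At the interior fixed point, setting dN/dt = 0 with N > 0 fixes C* = (prey growth rate)/(NC coefficient) — independent of the other coefficients.
With the change, C* = 0.448/0.0216 = 20.7; it falls from 54.6.

C* ≈ 20.7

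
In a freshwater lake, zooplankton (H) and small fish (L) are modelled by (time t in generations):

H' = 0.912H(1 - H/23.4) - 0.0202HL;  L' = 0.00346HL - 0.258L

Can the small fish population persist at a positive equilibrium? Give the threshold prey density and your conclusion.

Threshold H = 74.6; K < 74.6, so no, the predator goes extinct.

The predator equation gives dL/dt > 0 only when H > 0.258/0.00346 = 74.6.
Without the predator, H → K = 23.4. Since 23.4 < 74.6, the predator cannot invade.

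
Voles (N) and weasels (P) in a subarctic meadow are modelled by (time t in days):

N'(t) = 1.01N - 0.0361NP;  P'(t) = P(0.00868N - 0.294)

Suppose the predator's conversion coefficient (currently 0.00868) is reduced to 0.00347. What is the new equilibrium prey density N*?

N* ≈ 84.7

At the interior fixed point, setting dP/dt = 0 with P > 0 fixes N* = (predator death rate)/(NP coefficient) — independent of the other coefficients.
With the change, N* = 0.294/0.00347 = 84.7; it rises from 33.9.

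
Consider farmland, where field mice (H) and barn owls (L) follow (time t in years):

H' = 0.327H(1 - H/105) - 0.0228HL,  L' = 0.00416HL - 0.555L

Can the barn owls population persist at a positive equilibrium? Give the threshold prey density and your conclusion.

The predator equation gives dL/dt > 0 only when H > 0.555/0.00416 = 133.
Without the predator, H → K = 105. Since 105 < 133, the predator cannot invade.

Threshold H = 133; K < 133, so no, the predator goes extinct.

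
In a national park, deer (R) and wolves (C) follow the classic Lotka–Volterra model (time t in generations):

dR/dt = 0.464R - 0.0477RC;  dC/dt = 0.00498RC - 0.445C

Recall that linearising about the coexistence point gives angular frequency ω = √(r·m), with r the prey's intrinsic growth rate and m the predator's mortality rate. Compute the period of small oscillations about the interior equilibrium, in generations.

T ≈ 13.8 generations

Here r = 0.464 and m = 0.445, so r·m = 0.206.
ω = √0.206 = 0.454 per generation, hence T = 2π/ω ≈ 13.8 generations.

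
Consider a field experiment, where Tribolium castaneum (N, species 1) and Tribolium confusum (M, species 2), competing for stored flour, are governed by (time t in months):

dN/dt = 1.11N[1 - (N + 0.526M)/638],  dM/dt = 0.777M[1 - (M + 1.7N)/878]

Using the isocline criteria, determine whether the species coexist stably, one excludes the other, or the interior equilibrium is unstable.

species 1 excludes species 2

Compare the nullcline intercepts: K1/α12 = 638/0.526 = 1210 > K2 = 878; K2/α21 = 878/1.7 = 516 < K1 = 638.
Since the inequalities point opposite ways, species 1 can invade but species 2 cannot.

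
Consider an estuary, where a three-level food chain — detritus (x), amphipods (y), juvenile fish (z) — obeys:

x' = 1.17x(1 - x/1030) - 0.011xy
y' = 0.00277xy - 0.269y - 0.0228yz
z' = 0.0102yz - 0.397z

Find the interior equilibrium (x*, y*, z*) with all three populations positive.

x* ≈ 653, y* ≈ 38.9, z* ≈ 67.5

From dz/dt = 0: 0.0102y* = 0.397, so y* = 38.9.
From dx/dt = 0: 1.17(1 - x*/1030) = 0.011·38.9, giving x* = 1030·(1 - 0.366) = 653.
From dy/dt = 0: 0.00277·653 - 0.269 = 0.0228z*, so z* = 1.54/0.0228 = 67.5.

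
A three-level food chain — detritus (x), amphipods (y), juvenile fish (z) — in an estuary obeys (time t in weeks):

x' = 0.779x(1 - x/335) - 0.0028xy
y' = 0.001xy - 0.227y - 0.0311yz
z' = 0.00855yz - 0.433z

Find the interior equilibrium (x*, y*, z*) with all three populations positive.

x* ≈ 274, y* ≈ 50.6, z* ≈ 1.51

From dz/dt = 0: 0.00855y* = 0.433, so y* = 50.6.
From dx/dt = 0: 0.779(1 - x*/335) = 0.0028·50.6, giving x* = 335·(1 - 0.182) = 274.
From dy/dt = 0: 0.001·274 - 0.227 = 0.0311z*, so z* = 0.047/0.0311 = 1.51.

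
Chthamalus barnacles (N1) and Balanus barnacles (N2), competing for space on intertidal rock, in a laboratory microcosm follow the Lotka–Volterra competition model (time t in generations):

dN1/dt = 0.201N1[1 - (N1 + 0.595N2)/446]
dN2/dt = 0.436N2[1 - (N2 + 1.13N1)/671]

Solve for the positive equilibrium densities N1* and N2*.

N1* ≈ 143, N2* ≈ 510

Setting both brackets to zero gives the nullclines N1 + 0.595N2 = 446 and 1.13N1 + N2 = 671.
Substituting N2 = 671 - 1.13N1 into the first: N1(1 - 0.595·1.13) = 446 - 0.595·671.
So N1* = 46.8/0.328 = 143, and then N2* = 671 - 1.13·143 = 510.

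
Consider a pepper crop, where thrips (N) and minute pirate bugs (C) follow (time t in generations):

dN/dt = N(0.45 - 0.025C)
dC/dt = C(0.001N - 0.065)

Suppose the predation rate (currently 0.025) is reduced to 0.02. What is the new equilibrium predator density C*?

At the interior fixed point, setting dN/dt = 0 with N > 0 fixes C* = (prey growth rate)/(NC coefficient) — independent of the other coefficients.
With the change, C* = 0.45/0.02 = 22.5; it rises from 18.

C* ≈ 22.5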